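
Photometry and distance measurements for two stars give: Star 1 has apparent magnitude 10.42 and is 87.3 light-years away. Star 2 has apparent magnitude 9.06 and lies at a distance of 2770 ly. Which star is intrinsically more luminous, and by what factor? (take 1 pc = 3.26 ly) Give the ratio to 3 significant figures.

Star 1: d = 87.3 ly / 3.26 = 26.78 pc
Star 1: M = m − 5 log₁₀ d + 5 = 10.42 − 5·1.4278 + 5 = 8.281
Star 2: d = 2770 ly / 3.26 = 849.7 pc
Star 2: M = m − 5 log₁₀ d + 5 = 9.06 − 5·2.9293 + 5 = -0.586
ΔM = M_1 − M_2 = 8.281 − (-0.586) = 8.867; smaller M is more luminous → Star 2.
L ratio = 10^(0.4 |ΔM|) = 10^3.547 = 3523

Star 2 is more luminous, by a factor of 3520.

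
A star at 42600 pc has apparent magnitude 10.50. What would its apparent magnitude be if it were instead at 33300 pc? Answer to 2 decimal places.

Flux ∝ 1/d², so Δm = 5 log₁₀(d₂/d₁) = 5 log₁₀(33300/42600) = -0.535
m₂ = m₁ + Δm = 10.50 + (-0.535) = 9.965

m ≈ 9.97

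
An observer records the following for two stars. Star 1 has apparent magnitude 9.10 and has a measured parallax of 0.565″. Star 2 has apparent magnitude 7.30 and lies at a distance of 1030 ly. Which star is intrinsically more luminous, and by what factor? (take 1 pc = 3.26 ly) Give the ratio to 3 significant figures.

Star 1: d = 1/p = 1/0.565″ = 1.770 pc
Star 1: M = m − 5 log₁₀ d + 5 = 9.10 − 5·0.2480 + 5 = 12.860
Star 2: d = 1030 ly / 3.26 = 316.0 pc
Star 2: M = m − 5 log₁₀ d + 5 = 7.30 − 5·2.4996 + 5 = -0.198
ΔM = M_1 − M_2 = 12.860 − (-0.198) = 13.058; smaller M is more luminous → Star 2.
L ratio = 10^(0.4 |ΔM|) = 10^5.223 = 167200

Star 2 is more luminous, by a factor of 167000.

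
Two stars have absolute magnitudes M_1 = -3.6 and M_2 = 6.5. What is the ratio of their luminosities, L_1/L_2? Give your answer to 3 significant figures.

L_1/L_2 ≈ 11000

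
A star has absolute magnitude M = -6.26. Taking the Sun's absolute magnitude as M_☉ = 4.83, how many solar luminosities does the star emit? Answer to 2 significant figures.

L/L_☉ ≈ 27000

M − M_☉ = -6.26 − 4.83 = -11.090
L/L_☉ = 10^(−0.4 (M − M_☉)) = 10^4.436 = 27290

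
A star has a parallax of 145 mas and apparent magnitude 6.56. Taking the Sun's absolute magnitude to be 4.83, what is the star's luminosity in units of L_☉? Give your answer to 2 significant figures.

d = 1/p = 1000/145 mas = 6.897 pc
M = m − 5 log₁₀ d + 5 = 6.56 − 5·0.8386 + 5 = 7.367
M − M_☉ = 7.367 − 4.83 = 2.537
L/L_☉ = 10^(−0.4 × 2.537) = 0.09666

L/L_☉ ≈ 0.097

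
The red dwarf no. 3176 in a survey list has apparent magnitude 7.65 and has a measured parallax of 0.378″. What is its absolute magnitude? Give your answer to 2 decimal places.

M ≈ 10.54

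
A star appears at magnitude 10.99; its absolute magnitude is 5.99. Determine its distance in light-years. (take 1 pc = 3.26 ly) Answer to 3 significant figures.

d ≈ 326 ly

Distance modulus: m − M = 10.99 − (5.99) = 5.000
m − M = 5 log₁₀ d − 5
log₁₀ d = (m − M)/5 + 1 = 2.0000
d = 10^2.0000 = 100.0 pc
= 326.0 ly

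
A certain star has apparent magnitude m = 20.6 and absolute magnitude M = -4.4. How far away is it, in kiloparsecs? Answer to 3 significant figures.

d ≈ 1000 kpc

Distance modulus: m − M = 20.6 − (-4.4) = 25.000
m − M = 5 log₁₀ d − 5
log₁₀ d = (m − M)/5 + 1 = 6.0000
d = 10^6.0000 = 1.000×10^6 pc
= 1000 kpc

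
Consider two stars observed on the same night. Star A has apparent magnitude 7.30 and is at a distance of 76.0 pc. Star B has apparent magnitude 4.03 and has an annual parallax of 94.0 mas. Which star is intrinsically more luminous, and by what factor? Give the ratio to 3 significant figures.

Star A: M = m − 5 log₁₀ d + 5 = 7.30 − 5·1.8808 + 5 = 2.896
Star B: p = 94.0 mas = 0.0940″ → d = 1/p = 10.64 pc
Star B: M = m − 5 log₁₀ d + 5 = 4.03 − 5·1.0269 + 5 = 3.896
ΔM = M_A − M_B = 2.896 − (3.896) = -1.000; smaller M is more luminous → Star A.
L ratio = 10^(0.4 |ΔM|) = 10^0.400 = 2.511

Star A is more luminous, by a factor of 2.51.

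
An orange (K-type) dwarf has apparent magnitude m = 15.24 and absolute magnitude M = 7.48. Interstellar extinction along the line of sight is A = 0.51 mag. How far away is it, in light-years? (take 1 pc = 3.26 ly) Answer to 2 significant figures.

m − M = 5 log₁₀(d/10 pc) + A  ⇒  15.24 − (7.48) − 0.51 = 5 log₁₀(d/10)
7.250 = 5 log₁₀(d/10)
log₁₀ d = (m − M − A)/5 + 1 = 2.4500
d = 10^2.4500 = 281.8 pc
= 918.8 ly

d ≈ 920 ly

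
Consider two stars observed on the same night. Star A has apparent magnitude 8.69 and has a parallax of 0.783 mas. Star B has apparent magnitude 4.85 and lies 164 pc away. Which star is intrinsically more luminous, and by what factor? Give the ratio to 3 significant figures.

Star A is more luminous, by a factor of 1.77.

Star A: p = 0.783 mas = 7.83×10^-4″ → d = 1/p = 1277 pc
Star A: M = m − 5 log₁₀ d + 5 = 8.69 − 5·3.1062 + 5 = -1.841
Star B: M = m − 5 log₁₀ d + 5 = 4.85 − 5·2.2148 + 5 = -1.224
ΔM = M_A − M_B = -1.841 − (-1.224) = -0.617; smaller M is more luminous → Star A.
L ratio = 10^(0.4 |ΔM|) = 10^0.247 = 1.765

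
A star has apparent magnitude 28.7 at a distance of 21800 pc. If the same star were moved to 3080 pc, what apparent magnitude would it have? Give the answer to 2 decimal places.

m ≈ 24.45

Flux ∝ 1/d², so Δm = 5 log₁₀(d₂/d₁) = 5 log₁₀(3080/21800) = -4.250
m₂ = m₁ + Δm = 28.7 + (-4.250) = 24.450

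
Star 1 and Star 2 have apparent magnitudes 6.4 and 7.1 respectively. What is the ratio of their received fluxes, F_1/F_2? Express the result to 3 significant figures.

Δm = 6.4 − (7.1) = -0.7
Flux ratio = 10^(−0.4 Δm) = 10^(−0.4 × -0.7) = 10^0.280 = 1.905

F_1/F_2 ≈ 1.91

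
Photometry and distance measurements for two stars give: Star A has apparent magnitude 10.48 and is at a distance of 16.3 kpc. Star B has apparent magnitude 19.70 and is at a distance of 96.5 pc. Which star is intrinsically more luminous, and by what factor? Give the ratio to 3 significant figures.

Star A is more luminous, by a factor of 1.39×10^8.

Star A: d = 16.3 kpc = 16300 pc
Star A: M = m − 5 log₁₀ d + 5 = 10.48 − 5·4.2122 + 5 = -5.581
Star B: M = m − 5 log₁₀ d + 5 = 19.70 − 5·1.9845 + 5 = 14.777
ΔM = M_A − M_B = -5.581 − (14.777) = -20.358; smaller M is more luminous → Star A.
L ratio = 10^(0.4 |ΔM|) = 10^8.143 = 1.391×10^8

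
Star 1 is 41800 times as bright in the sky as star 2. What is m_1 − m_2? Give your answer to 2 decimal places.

m_1 − m_2 ≈ -11.55

Pogson: Δm = −2.5 log₁₀(ratio) = −2.5 log₁₀(41800) = −2.5 × 4.6212 = -11.553
Star 1 is brighter, so it has the smaller magnitude: the difference is negative.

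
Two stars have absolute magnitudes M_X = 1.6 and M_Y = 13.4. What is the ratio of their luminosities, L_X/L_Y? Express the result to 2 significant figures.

L_X/L_Y ≈ 52000

ΔM = M_X − M_Y = -11.8
L_X/L_Y = 10^(−0.4 ΔM) = 10^4.720 = 52480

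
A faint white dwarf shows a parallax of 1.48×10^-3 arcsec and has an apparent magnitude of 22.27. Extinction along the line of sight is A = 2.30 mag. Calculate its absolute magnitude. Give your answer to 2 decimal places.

d = 1/p = 1/1.48×10^-3″ = 675.7 pc
5 log₁₀(d/10 pc) = 5 log₁₀(675.7) − 5 = 9.149
M = m − 5 log₁₀(d/10) − A = 22.27 − 9.149 − 2.30 = 10.821

M ≈ 10.82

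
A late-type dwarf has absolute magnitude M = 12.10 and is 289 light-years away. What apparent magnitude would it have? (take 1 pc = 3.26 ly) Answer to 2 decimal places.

d = 289 ly / 3.26 = 88.65 pc
m = M + 5 log₁₀ d − 5 = 12.10 + 5·1.9477 − 5 = 16.838

m ≈ 16.84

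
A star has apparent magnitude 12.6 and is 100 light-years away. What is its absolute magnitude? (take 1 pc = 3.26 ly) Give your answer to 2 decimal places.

d = 100 ly / 3.26 = 30.67 pc
5 log₁₀(d/10 pc) = 5 log₁₀(30.67) − 5 = 2.434
M = m − 5 log₁₀(d/10) = 12.6 − 2.434 = 10.166

M ≈ 10.17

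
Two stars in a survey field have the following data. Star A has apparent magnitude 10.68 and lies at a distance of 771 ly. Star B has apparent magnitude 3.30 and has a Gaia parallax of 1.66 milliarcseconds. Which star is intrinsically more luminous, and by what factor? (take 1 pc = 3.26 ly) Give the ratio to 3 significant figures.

Star A: d = 771 ly / 3.26 = 236.5 pc
Star A: M = m − 5 log₁₀ d + 5 = 10.68 − 5·2.3738 + 5 = 3.811
Star B: p = 1.66 mas = 1.66×10^-3″ → d = 1/p = 602.4 pc
Star B: M = m − 5 log₁₀ d + 5 = 3.30 − 5·2.7799 + 5 = -5.599
ΔM = M_A − M_B = 3.811 − (-5.599) = 9.410; smaller M is more luminous → Star B.
L ratio = 10^(0.4 |ΔM|) = 10^3.764 = 5809

Star B is more luminous, by a factor of 5810.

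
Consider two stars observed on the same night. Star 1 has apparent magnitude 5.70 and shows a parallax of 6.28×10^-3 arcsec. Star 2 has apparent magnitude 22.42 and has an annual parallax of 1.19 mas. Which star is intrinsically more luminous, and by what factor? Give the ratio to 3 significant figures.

Star 1 is more luminous, by a factor of 175000.

Star 1: d = 1/p = 1/6.28×10^-3″ = 159.2 pc
Star 1: M = m − 5 log₁₀ d + 5 = 5.70 − 5·2.2020 + 5 = -0.310
Star 2: p = 1.19 mas = 1.19×10^-3″ → d = 1/p = 840.3 pc
Star 2: M = m − 5 log₁₀ d + 5 = 22.42 − 5·2.9245 + 5 = 12.798
ΔM = M_1 − M_2 = -0.310 − (12.798) = -13.108; smaller M is more luminous → Star 1.
L ratio = 10^(0.4 |ΔM|) = 10^5.243 = 175100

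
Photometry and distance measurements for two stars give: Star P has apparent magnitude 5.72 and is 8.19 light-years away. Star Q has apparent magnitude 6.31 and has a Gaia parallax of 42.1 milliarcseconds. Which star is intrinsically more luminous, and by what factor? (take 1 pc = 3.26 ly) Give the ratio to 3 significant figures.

Star P: d = 8.19 ly / 3.26 = 2.512 pc
Star P: M = m − 5 log₁₀ d + 5 = 5.72 − 5·0.4001 + 5 = 8.720
Star Q: p = 42.1 mas = 0.0421″ → d = 1/p = 23.75 pc
Star Q: M = m − 5 log₁₀ d + 5 = 6.31 − 5·1.3757 + 5 = 4.431
ΔM = M_P − M_Q = 8.720 − (4.431) = 4.288; smaller M is more luminous → Star Q.
L ratio = 10^(0.4 |ΔM|) = 10^1.715 = 51.92

Star Q is more luminous, by a factor of 51.9.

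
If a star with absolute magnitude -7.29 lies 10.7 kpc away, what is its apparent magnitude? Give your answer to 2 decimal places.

m ≈ 7.86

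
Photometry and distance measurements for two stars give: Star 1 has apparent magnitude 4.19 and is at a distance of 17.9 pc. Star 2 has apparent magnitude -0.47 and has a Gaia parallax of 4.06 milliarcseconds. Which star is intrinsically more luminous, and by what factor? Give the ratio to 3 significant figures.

Star 1: M = m − 5 log₁₀ d + 5 = 4.19 − 5·1.2529 + 5 = 2.926
Star 2: p = 4.06 mas = 4.06×10^-3″ → d = 1/p = 246.3 pc
Star 2: M = m − 5 log₁₀ d + 5 = -0.47 − 5·2.3915 + 5 = -7.427
ΔM = M_1 − M_2 = 2.926 − (-7.427) = 10.353; smaller M is more luminous → Star 2.
L ratio = 10^(0.4 |ΔM|) = 10^4.141 = 13840

Star 2 is more luminous, by a factor of 13800.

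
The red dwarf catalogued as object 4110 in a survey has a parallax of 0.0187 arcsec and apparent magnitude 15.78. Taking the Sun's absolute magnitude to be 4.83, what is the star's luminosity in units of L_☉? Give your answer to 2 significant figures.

d = 1/p = 1/0.0187″ = 53.48 pc
M = m − 5 log₁₀ d + 5 = 15.78 − 5·1.7282 + 5 = 12.139
M − M_☉ = 12.139 − 4.83 = 7.309
L/L_☉ = 10^(−0.4 × 7.309) = 1.192×10^-3

L/L_☉ ≈ 1.2×10^-3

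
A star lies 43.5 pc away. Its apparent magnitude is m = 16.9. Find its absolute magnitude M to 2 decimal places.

5 log₁₀(d/10 pc) = 5 log₁₀(43.50) − 5 = 3.192
M = m − 5 log₁₀(d/10) = 16.9 − 3.192 = 13.708

M ≈ 13.71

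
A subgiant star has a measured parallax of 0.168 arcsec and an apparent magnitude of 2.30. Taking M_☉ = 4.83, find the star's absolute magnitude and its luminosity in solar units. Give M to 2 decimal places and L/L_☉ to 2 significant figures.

d = 1/p = 1/0.168″ = 5.952 pc
M = m − 5 log₁₀ d + 5 = 2.30 − 5·0.7747 + 5 = 3.427
M − M_☉ = 3.427 − 4.83 = -1.403
L/L_☉ = 10^(−0.4 × -1.403) = 3.642

M ≈ 3.43; L/L_☉ ≈ 3.6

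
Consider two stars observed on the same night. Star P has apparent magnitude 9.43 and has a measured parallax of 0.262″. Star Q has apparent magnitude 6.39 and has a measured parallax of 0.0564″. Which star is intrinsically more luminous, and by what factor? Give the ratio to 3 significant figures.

Star P: d = 1/p = 1/0.262″ = 3.817 pc
Star P: M = m − 5 log₁₀ d + 5 = 9.43 − 5·0.5817 + 5 = 11.522
Star Q: d = 1/p = 1/0.0564″ = 17.73 pc
Star Q: M = m − 5 log₁₀ d + 5 = 6.39 − 5·1.2487 + 5 = 5.146
ΔM = M_P − M_Q = 11.522 − (5.146) = 6.375; smaller M is more luminous → Star Q.
L ratio = 10^(0.4 |ΔM|) = 10^2.550 = 354.8

Star Q is more luminous, by a factor of 355.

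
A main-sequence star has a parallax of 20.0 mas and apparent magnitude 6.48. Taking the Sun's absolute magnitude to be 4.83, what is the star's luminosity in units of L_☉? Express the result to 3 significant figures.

d = 1/p = 1000/20.0 mas = 50.00 pc
M = m − 5 log₁₀ d + 5 = 6.48 − 5·1.6990 + 5 = 2.985
M − M_☉ = 2.985 − 4.83 = -1.845
L/L_☉ = 10^(−0.4 × -1.845) = 5.469

L/L_☉ ≈ 5.47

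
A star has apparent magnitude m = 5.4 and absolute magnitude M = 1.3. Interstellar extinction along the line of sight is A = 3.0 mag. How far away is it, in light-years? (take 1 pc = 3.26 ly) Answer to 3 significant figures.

d ≈ 54.1 ly

m − M = 5 log₁₀(d/10 pc) + A  ⇒  5.4 − (1.3) − 3.0 = 5 log₁₀(d/10)
1.100 = 5 log₁₀(d/10)
log₁₀ d = (m − M − A)/5 + 1 = 1.2200
d = 10^1.2200 = 16.60 pc
= 54.10 ly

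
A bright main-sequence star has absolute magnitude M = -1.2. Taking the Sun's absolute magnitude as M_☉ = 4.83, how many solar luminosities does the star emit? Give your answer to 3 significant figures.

M − M_☉ = -1.2 − 4.83 = -6.030
L/L_☉ = 10^(−0.4 (M − M_☉)) = 10^2.412 = 258.2

L/L_☉ ≈ 258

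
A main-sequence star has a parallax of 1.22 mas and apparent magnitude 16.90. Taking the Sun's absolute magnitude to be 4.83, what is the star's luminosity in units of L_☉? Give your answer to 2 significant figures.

L/L_☉ ≈ 0.10

d = 1/p = 1000/1.22 mas = 819.7 pc
M = m − 5 log₁₀ d + 5 = 16.90 − 5·2.9136 + 5 = 7.332
M − M_☉ = 7.332 − 4.83 = 2.502
L/L_☉ = 10^(−0.4 × 2.502) = 0.09983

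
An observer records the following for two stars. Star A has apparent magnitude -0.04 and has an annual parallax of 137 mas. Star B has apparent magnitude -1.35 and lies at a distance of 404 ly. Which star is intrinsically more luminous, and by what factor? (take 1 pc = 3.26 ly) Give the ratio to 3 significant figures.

Star A: p = 137 mas = 0.137″ → d = 1/p = 7.299 pc
Star A: M = m − 5 log₁₀ d + 5 = -0.04 − 5·0.8633 + 5 = 0.644
Star B: d = 404 ly / 3.26 = 123.9 pc
Star B: M = m − 5 log₁₀ d + 5 = -1.35 − 5·2.0932 + 5 = -6.816
ΔM = M_A − M_B = 0.644 − (-6.816) = 7.459; smaller M is more luminous → Star B.
L ratio = 10^(0.4 |ΔM|) = 10^2.984 = 963.3

Star B is more luminous, by a factor of 963.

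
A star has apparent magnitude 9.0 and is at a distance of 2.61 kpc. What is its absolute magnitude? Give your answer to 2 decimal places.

d = 2.61 kpc = 2610 pc
5 log₁₀(d/10 pc) = 5 log₁₀(2610) − 5 = 12.083
M = m − 5 log₁₀(d/10) = 9.0 − 12.083 = -3.083

M ≈ -3.08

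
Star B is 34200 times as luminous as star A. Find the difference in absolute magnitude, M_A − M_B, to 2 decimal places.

M_A − M_B ≈ 11.34

Pogson: ΔM = −2.5 log₁₀(ratio) = −2.5 log₁₀(34200) = −2.5 × 4.5340 = -11.335
Star B is brighter so has the smaller magnitude: M_A − M_B is positive.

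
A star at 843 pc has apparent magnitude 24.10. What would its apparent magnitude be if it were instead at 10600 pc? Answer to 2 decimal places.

Flux ∝ 1/d², so Δm = 5 log₁₀(d₂/d₁) = 5 log₁₀(10600/843) = 5.497
m₂ = m₁ + Δm = 24.10 + (5.497) = 29.597

m ≈ 29.60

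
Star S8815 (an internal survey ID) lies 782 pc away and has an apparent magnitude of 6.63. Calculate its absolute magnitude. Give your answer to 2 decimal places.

M ≈ -2.84

5 log₁₀(d/10 pc) = 5 log₁₀(782.0) − 5 = 9.466
M = m − 5 log₁₀(d/10) = 6.63 − 9.466 = -2.836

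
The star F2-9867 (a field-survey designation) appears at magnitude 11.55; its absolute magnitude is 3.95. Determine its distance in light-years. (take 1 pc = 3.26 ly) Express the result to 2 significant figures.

μ = m − M = 7.600
m − M = 5 log₁₀ d − 5
log₁₀ d = (m − M)/5 + 1 = 2.5200
d = 10^2.5200 = 331.1 pc
= 1079 ly

d ≈ 1100 ly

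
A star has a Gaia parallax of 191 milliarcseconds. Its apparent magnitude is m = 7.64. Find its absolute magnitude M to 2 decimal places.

M ≈ 9.05

p = 191 mas = 0.191″ → d = 1/p = 5.236 pc
5 log₁₀(d/10 pc) = 5 log₁₀(5.236) − 5 = -1.405
M = m − 5 log₁₀(d/10) = 7.64 + 1.405 = 9.045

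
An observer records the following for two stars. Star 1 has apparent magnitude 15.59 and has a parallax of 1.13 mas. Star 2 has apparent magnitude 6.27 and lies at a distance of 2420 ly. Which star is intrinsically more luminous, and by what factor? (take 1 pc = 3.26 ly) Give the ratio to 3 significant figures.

Star 2 is more luminous, by a factor of 3760.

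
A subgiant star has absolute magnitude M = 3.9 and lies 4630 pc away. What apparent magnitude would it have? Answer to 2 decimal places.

m ≈ 17.23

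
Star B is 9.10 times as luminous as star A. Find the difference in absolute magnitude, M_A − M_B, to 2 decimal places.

M_A − M_B ≈ 2.40

Pogson: ΔM = −2.5 log₁₀(ratio) = −2.5 log₁₀(9.10) = −2.5 × 0.9590 = -2.398
Star B is brighter so has the smaller magnitude: M_A − M_B is positive.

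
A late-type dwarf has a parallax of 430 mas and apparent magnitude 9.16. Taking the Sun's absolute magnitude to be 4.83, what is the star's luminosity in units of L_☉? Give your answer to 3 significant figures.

L/L_☉ ≈ 1.00×10^-3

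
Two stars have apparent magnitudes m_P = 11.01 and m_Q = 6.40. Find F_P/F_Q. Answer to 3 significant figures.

F_P/F_Q ≈ 0.0143

Magnitude difference = 4.61
Flux ratio = 10^(−0.4 Δm) = 10^(−0.4 × 4.61) = 10^-1.844 = 0.01432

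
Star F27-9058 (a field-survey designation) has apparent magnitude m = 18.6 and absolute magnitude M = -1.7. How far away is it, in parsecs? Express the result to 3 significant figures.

μ = m − M = 20.300
m − M = 5 log₁₀ d − 5
log₁₀ d = (m − M)/5 + 1 = 5.0600
d = 10^5.0600 = 114800 pc

d ≈ 115000 pc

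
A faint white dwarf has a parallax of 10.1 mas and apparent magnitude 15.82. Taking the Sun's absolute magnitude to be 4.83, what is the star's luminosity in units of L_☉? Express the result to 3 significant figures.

L/L_☉ ≈ 3.94×10^-3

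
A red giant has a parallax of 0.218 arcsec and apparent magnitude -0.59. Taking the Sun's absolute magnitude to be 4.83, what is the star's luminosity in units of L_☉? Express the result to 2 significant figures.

L/L_☉ ≈ 31

d = 1/p = 1/0.218″ = 4.587 pc
M = m − 5 log₁₀ d + 5 = -0.59 − 5·0.6615 + 5 = 1.102
M − M_☉ = 1.102 − 4.83 = -3.728
L/L_☉ = 10^(−0.4 × -3.728) = 30.98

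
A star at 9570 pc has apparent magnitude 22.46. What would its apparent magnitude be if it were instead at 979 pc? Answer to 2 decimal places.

Flux ∝ 1/d², so Δm = 5 log₁₀(d₂/d₁) = 5 log₁₀(979/9570) = -4.951
m₂ = m₁ + Δm = 22.46 + (-4.951) = 17.509

m ≈ 17.51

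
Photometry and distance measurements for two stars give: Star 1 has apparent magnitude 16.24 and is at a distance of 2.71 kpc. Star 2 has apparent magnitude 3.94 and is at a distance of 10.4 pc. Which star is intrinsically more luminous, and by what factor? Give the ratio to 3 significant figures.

Star 1: d = 2.71 kpc = 2710 pc
Star 1: M = m − 5 log₁₀ d + 5 = 16.24 − 5·3.4330 + 5 = 4.075
Star 2: M = m − 5 log₁₀ d + 5 = 3.94 − 5·1.0170 + 5 = 3.855
ΔM = M_1 − M_2 = 4.075 − (3.855) = 0.220; smaller M is more luminous → Star 2.
L ratio = 10^(0.4 |ΔM|) = 10^0.088 = 1.225

Star 2 is more luminous, by a factor of 1.22.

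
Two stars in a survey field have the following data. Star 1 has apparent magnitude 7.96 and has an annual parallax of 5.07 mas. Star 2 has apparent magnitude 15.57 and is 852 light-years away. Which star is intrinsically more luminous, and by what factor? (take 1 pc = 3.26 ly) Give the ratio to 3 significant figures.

Star 1 is more luminous, by a factor of 630.

Star 1: p = 5.07 mas = 5.07×10^-3″ → d = 1/p = 197.2 pc
Star 1: M = m − 5 log₁₀ d + 5 = 7.96 − 5·2.2950 + 5 = 1.485
Star 2: d = 852 ly / 3.26 = 261.3 pc
Star 2: M = m − 5 log₁₀ d + 5 = 15.57 − 5·2.4172 + 5 = 8.484
ΔM = M_1 − M_2 = 1.485 − (8.484) = -6.999; smaller M is more luminous → Star 1.
L ratio = 10^(0.4 |ΔM|) = 10^2.800 = 630.3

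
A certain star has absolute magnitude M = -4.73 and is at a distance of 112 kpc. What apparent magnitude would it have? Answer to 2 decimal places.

m ≈ 15.52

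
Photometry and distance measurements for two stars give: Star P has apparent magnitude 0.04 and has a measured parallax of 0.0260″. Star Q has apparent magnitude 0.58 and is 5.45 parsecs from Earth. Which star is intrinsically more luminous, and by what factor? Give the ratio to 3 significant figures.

Star P is more luminous, by a factor of 81.9.

Star P: d = 1/p = 1/0.0260″ = 38.46 pc
Star P: M = m − 5 log₁₀ d + 5 = 0.04 − 5·1.5850 + 5 = -2.885
Star Q: M = m − 5 log₁₀ d + 5 = 0.58 − 5·0.7364 + 5 = 1.898
ΔM = M_P − M_Q = -2.885 − (1.898) = -4.783; smaller M is more luminous → Star P.
L ratio = 10^(0.4 |ΔM|) = 10^1.913 = 81.90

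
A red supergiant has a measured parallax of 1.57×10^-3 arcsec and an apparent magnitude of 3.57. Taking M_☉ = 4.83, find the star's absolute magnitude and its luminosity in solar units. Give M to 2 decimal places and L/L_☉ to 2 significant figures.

M ≈ -5.45; L/L_☉ ≈ 13000

d = 1/p = 1/1.57×10^-3″ = 636.9 pc
M = m − 5 log₁₀ d + 5 = 3.57 − 5·2.8041 + 5 = -5.451
M − M_☉ = -5.451 − 4.83 = -10.281
L/L_☉ = 10^(−0.4 × -10.281) = 12950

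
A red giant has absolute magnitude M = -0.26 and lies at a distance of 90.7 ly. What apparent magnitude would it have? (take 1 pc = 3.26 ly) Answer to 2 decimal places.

m ≈ 1.96

d = 90.7 ly / 3.26 = 27.82 pc
m = M + 5 log₁₀ d − 5 = -0.26 + 5·1.4444 − 5 = 1.962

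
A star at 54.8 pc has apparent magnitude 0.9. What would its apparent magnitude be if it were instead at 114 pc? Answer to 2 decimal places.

Flux ∝ 1/d², so Δm = 5 log₁₀(d₂/d₁) = 5 log₁₀(114/54.8) = 1.591
m₂ = m₁ + Δm = 0.9 + (1.591) = 2.491

m ≈ 2.49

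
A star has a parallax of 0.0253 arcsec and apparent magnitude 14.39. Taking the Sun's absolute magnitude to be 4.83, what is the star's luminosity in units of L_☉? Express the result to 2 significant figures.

L/L_☉ ≈ 2.3×10^-3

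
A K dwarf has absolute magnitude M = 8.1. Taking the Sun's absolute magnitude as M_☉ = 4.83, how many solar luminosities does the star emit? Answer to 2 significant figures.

L/L_☉ ≈ 0.049

M − M_☉ = 8.1 − 4.83 = 3.270
L/L_☉ = 10^(−0.4 (M − M_☉)) = 10^-1.308 = 0.04920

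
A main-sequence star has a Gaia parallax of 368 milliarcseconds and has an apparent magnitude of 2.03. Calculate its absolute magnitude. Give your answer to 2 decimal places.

M ≈ 4.86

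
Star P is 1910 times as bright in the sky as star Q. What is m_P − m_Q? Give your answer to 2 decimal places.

Pogson: Δm = −2.5 log₁₀(ratio) = −2.5 log₁₀(1910) = −2.5 × 3.2810 = -8.203
Star P is brighter, so it has the smaller magnitude: the difference is negative.

m_P − m_Q ≈ -8.20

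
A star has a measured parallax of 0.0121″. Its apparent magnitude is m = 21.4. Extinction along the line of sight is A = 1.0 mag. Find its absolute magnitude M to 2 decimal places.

d = 1/p = 1/0.0121″ = 82.64 pc
5 log₁₀(d/10 pc) = 5 log₁₀(82.64) − 5 = 4.586
M = m − 5 log₁₀(d/10) − A = 21.4 − 4.586 − 1.0 = 15.814

M ≈ 15.81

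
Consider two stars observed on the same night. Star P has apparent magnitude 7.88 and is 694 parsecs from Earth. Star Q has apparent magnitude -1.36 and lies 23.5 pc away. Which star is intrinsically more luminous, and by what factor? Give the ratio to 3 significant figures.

Star P: M = m − 5 log₁₀ d + 5 = 7.88 − 5·2.8414 + 5 = -1.327
Star Q: M = m − 5 log₁₀ d + 5 = -1.36 − 5·1.3711 + 5 = -3.215
ΔM = M_P − M_Q = -1.327 − (-3.215) = 1.889; smaller M is more luminous → Star Q.
L ratio = 10^(0.4 |ΔM|) = 10^0.755 = 5.694

Star Q is more luminous, by a factor of 5.69.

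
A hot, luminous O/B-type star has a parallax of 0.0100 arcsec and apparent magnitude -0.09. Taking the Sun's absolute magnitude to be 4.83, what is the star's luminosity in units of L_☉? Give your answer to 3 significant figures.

L/L_☉ ≈ 9290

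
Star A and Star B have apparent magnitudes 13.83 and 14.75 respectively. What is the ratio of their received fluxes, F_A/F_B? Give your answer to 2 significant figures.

F_A/F_B ≈ 2.3

Δm = 13.83 − (14.75) = -0.92
Flux ratio = 10^(−0.4 Δm) = 10^(−0.4 × -0.92) = 10^0.368 = 2.333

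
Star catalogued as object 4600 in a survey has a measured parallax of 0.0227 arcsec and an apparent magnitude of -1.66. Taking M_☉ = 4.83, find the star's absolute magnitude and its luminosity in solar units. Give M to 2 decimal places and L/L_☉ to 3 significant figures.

d = 1/p = 1/0.0227″ = 44.05 pc
M = m − 5 log₁₀ d + 5 = -1.66 − 5·1.6440 + 5 = -4.880
M − M_☉ = -4.880 − 4.83 = -9.710
L/L_☉ = 10^(−0.4 × -9.710) = 7655

M ≈ -4.88; L/L_☉ ≈ 7660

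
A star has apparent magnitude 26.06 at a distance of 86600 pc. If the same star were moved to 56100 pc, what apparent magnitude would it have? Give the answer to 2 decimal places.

m ≈ 25.12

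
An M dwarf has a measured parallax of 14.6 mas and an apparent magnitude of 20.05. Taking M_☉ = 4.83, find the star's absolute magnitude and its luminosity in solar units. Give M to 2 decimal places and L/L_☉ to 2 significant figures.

M ≈ 15.87; L/L_☉ ≈ 3.8×10^-5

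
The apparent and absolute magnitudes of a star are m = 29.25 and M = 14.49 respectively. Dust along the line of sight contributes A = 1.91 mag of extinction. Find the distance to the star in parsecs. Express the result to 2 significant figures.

d ≈ 3700 pc

m − M = 5 log₁₀(d/10 pc) + A  ⇒  29.25 − (14.49) − 1.91 = 5 log₁₀(d/10)
12.850 = 5 log₁₀(d/10)
log₁₀ d = (m − M − A)/5 + 1 = 3.5700
d = 10^3.5700 = 3715 pc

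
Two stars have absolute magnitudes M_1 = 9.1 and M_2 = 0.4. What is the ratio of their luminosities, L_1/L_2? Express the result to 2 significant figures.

ΔM = M_1 − M_2 = 8.7
L_1/L_2 = 10^(−0.4 ΔM) = 10^-3.480 = 3.311×10^-4

L_1/L_2 ≈ 3.3×10^-4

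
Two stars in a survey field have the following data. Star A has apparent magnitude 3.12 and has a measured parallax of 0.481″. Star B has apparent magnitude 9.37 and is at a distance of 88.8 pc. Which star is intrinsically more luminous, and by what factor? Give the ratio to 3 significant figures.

Star B is more luminous, by a factor of 5.77.

Star A: d = 1/p = 1/0.481″ = 2.079 pc
Star A: M = m − 5 log₁₀ d + 5 = 3.12 − 5·0.3179 + 5 = 6.531
Star B: M = m − 5 log₁₀ d + 5 = 9.37 − 5·1.9484 + 5 = 4.628
ΔM = M_A − M_B = 6.531 − (4.628) = 1.903; smaller M is more luminous → Star B.
L ratio = 10^(0.4 |ΔM|) = 10^0.761 = 5.769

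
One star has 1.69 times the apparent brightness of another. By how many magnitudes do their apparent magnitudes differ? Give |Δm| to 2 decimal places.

Pogson: Δm = −2.5 log₁₀(ratio) = −2.5 log₁₀(1.69) = −2.5 × 0.2279 = -0.570

|Δm| ≈ 0.57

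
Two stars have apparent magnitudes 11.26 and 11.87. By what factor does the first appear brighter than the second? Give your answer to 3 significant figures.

Magnitude difference = -0.61
Flux ratio = 10^(−0.4 Δm) = 10^(−0.4 × -0.61) = 10^0.244 = 1.754

1.75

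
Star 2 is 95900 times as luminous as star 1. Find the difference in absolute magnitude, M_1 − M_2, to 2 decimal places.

M_1 − M_2 ≈ 12.45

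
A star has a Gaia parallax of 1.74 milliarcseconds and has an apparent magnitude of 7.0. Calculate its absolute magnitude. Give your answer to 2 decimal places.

M ≈ -1.80

p = 1.74 mas = 1.74×10^-3″ → d = 1/p = 574.7 pc
5 log₁₀(d/10 pc) = 5 log₁₀(574.7) − 5 = 8.797
M = m − 5 log₁₀(d/10) = 7.0 − 8.797 = -1.797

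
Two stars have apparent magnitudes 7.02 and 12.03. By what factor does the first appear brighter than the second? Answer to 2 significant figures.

Magnitude difference = -5.01
Flux ratio = 10^(−0.4 Δm) = 10^(−0.4 × -5.01) = 10^2.004 = 100.9

100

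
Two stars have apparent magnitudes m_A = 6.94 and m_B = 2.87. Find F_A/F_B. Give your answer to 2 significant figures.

Δm = 6.94 − (2.87) = 4.07
Flux ratio = 10^(−0.4 Δm) = 10^(−0.4 × 4.07) = 10^-1.628 = 0.02355

F_A/F_B ≈ 0.024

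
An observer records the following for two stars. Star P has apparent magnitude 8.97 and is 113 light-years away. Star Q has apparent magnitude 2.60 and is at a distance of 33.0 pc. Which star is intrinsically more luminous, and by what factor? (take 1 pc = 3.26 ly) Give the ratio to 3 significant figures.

Star Q is more luminous, by a factor of 320.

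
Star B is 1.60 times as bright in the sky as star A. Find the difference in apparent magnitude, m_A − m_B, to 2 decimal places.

Pogson: Δm = −2.5 log₁₀(ratio) = −2.5 log₁₀(1.60) = −2.5 × 0.2041 = -0.510
Star B is brighter so has the smaller magnitude: m_A − m_B is positive.

m_A − m_B ≈ 0.51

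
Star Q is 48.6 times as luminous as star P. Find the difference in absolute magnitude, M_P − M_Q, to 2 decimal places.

M_P − M_Q ≈ 4.22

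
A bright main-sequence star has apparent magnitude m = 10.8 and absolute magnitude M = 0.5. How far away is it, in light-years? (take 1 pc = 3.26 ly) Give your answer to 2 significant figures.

μ = m − M = 10.300
m − M = 5 log₁₀ d − 5
log₁₀ d = (m − M)/5 + 1 = 3.0600
d = 10^3.0600 = 1148 pc
= 3743 ly

d ≈ 3700 ly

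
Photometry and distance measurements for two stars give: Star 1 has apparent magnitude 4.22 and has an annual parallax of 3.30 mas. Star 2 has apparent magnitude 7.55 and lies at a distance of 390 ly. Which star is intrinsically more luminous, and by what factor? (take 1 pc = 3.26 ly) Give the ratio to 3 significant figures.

Star 1: p = 3.30 mas = 3.30×10^-3″ → d = 1/p = 303.0 pc
Star 1: M = m − 5 log₁₀ d + 5 = 4.22 − 5·2.4815 + 5 = -3.187
Star 2: d = 390 ly / 3.26 = 119.6 pc
Star 2: M = m − 5 log₁₀ d + 5 = 7.55 − 5·2.0778 + 5 = 2.161
ΔM = M_1 − M_2 = -3.187 − (2.161) = -5.348; smaller M is more luminous → Star 1.
L ratio = 10^(0.4 |ΔM|) = 10^2.139 = 137.8

Star 1 is more luminous, by a factor of 138.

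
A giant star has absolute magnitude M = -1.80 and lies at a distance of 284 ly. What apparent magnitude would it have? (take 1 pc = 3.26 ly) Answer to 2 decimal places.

m ≈ 2.90

d = 284 ly / 3.26 = 87.12 pc
m = M + 5 log₁₀ d − 5 = -1.80 + 5·1.9401 − 5 = 2.901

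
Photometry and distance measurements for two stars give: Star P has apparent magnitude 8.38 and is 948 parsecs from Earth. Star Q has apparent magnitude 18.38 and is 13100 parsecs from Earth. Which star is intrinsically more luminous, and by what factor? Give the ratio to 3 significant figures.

Star P is more luminous, by a factor of 52.4.

Star P: M = m − 5 log₁₀ d + 5 = 8.38 − 5·2.9768 + 5 = -1.504
Star Q: M = m − 5 log₁₀ d + 5 = 18.38 − 5·4.1173 + 5 = 2.794
ΔM = M_P − M_Q = -1.504 − (2.794) = -4.298; smaller M is more luminous → Star P.
L ratio = 10^(0.4 |ΔM|) = 10^1.719 = 52.37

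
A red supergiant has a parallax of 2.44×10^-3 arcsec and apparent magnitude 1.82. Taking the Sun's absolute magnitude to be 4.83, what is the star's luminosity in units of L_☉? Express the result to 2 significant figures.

L/L_☉ ≈ 27000

d = 1/p = 1/2.44×10^-3″ = 409.8 pc
M = m − 5 log₁₀ d + 5 = 1.82 − 5·2.6126 + 5 = -6.243
M − M_☉ = -6.243 − 4.83 = -11.073
L/L_☉ = 10^(−0.4 × -11.073) = 26870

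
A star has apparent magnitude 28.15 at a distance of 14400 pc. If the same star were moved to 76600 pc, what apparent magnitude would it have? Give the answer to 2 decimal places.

Flux ∝ 1/d², so Δm = 5 log₁₀(d₂/d₁) = 5 log₁₀(76600/14400) = 3.629
m₂ = m₁ + Δm = 28.15 + (3.629) = 31.779

m ≈ 31.78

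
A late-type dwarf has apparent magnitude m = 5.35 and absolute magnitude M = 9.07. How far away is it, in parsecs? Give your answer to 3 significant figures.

Distance modulus: m − M = 5.35 − (9.07) = -3.720
m − M = 5 log₁₀ d − 5
log₁₀ d = (m − M)/5 + 1 = 0.2560
d = 10^0.2560 = 1.803 pc

d ≈ 1.80 pc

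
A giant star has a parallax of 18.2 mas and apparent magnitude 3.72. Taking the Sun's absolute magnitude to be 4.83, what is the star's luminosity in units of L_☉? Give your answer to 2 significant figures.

L/L_☉ ≈ 84

d = 1/p = 1000/18.2 mas = 54.95 pc
M = m − 5 log₁₀ d + 5 = 3.72 − 5·1.7399 + 5 = 0.020
M − M_☉ = 0.020 − 4.83 = -4.810
L/L_☉ = 10^(−0.4 × -4.810) = 83.92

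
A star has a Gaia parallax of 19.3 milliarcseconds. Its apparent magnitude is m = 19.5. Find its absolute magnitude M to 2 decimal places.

M ≈ 15.93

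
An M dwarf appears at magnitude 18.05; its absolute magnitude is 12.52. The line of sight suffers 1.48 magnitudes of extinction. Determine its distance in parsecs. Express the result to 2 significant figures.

m − M = 5 log₁₀(d/10 pc) + A  ⇒  18.05 − (12.52) − 1.48 = 5 log₁₀(d/10)
4.050 = 5 log₁₀(d/10)
log₁₀ d = (m − M − A)/5 + 1 = 1.8100
d = 10^1.8100 = 64.57 pc

d ≈ 65 pc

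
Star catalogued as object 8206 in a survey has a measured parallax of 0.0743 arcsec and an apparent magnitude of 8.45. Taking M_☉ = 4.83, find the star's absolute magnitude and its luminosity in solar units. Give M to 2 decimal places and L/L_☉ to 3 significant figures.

M ≈ 7.80; L/L_☉ ≈ 0.0646

d = 1/p = 1/0.0743″ = 13.46 pc
M = m − 5 log₁₀ d + 5 = 8.45 − 5·1.1290 + 5 = 7.805
M − M_☉ = 7.805 − 4.83 = 2.975
L/L_☉ = 10^(−0.4 × 2.975) = 0.06457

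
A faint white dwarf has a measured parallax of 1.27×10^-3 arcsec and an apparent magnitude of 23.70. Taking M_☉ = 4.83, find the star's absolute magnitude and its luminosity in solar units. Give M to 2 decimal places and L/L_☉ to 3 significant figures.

d = 1/p = 1/1.27×10^-3″ = 787.4 pc
M = m − 5 log₁₀ d + 5 = 23.70 − 5·2.8962 + 5 = 14.219
M − M_☉ = 14.219 − 4.83 = 9.389
L/L_☉ = 10^(−0.4 × 9.389) = 1.755×10^-4

M ≈ 14.22; L/L_☉ ≈ 1.76×10^-4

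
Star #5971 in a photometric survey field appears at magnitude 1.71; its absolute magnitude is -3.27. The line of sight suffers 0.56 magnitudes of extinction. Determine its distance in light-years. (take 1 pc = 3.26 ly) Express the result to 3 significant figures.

m − M = 5 log₁₀(d/10 pc) + A  ⇒  1.71 − (-3.27) − 0.56 = 5 log₁₀(d/10)
4.420 = 5 log₁₀(d/10)
log₁₀ d = (m − M − A)/5 + 1 = 1.8840
d = 10^1.8840 = 76.56 pc
= 249.6 ly

d ≈ 250 ly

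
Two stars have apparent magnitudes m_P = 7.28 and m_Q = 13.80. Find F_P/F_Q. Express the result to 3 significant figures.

F_P/F_Q ≈ 406

Δm = 7.28 − (13.80) = -6.52
Flux ratio = 10^(−0.4 Δm) = 10^(−0.4 × -6.52) = 10^2.608 = 405.5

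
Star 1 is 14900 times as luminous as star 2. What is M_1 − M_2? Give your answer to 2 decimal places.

Pogson: ΔM = −2.5 log₁₀(ratio) = −2.5 log₁₀(14900) = −2.5 × 4.1732 = -10.433
Star 1 is brighter, so it has the smaller magnitude: the difference is negative.

M_1 − M_2 ≈ -10.43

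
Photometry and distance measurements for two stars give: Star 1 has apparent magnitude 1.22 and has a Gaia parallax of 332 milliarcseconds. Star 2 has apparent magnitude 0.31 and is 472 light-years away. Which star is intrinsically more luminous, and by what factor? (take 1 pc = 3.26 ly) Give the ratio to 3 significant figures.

Star 2 is more luminous, by a factor of 5340.

Star 1: p = 332 mas = 0.332″ → d = 1/p = 3.012 pc
Star 1: M = m − 5 log₁₀ d + 5 = 1.22 − 5·0.4789 + 5 = 3.826
Star 2: d = 472 ly / 3.26 = 144.8 pc
Star 2: M = m − 5 log₁₀ d + 5 = 0.31 − 5·2.1607 + 5 = -5.494
ΔM = M_1 − M_2 = 3.826 − (-5.494) = 9.319; smaller M is more luminous → Star 2.
L ratio = 10^(0.4 |ΔM|) = 10^3.728 = 5342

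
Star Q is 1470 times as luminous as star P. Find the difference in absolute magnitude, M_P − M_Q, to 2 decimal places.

Pogson: ΔM = −2.5 log₁₀(ratio) = −2.5 log₁₀(1470) = −2.5 × 3.1673 = -7.918
Star Q is brighter so has the smaller magnitude: M_P − M_Q is positive.

M_P − M_Q ≈ 7.92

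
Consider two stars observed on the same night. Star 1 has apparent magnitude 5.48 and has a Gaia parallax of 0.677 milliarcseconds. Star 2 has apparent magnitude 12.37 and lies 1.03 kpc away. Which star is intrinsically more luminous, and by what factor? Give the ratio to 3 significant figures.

Star 1 is more luminous, by a factor of 1170.

Star 1: p = 0.677 mas = 6.77×10^-4″ → d = 1/p = 1477 pc
Star 1: M = m − 5 log₁₀ d + 5 = 5.48 − 5·3.1694 + 5 = -5.367
Star 2: d = 1.03 kpc = 1030 pc
Star 2: M = m − 5 log₁₀ d + 5 = 12.37 − 5·3.0128 + 5 = 2.306
ΔM = M_1 − M_2 = -5.367 − (2.306) = -7.673; smaller M is more luminous → Star 1.
L ratio = 10^(0.4 |ΔM|) = 10^3.069 = 1173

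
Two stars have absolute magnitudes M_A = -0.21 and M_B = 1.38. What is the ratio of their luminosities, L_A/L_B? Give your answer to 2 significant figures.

L_A/L_B ≈ 4.3

ΔM = M_A − M_B = -1.59
L_A/L_B = 10^(−0.4 ΔM) = 10^0.636 = 4.325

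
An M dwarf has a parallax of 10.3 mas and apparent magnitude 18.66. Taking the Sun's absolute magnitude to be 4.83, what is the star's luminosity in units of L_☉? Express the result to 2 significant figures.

L/L_☉ ≈ 2.8×10^-4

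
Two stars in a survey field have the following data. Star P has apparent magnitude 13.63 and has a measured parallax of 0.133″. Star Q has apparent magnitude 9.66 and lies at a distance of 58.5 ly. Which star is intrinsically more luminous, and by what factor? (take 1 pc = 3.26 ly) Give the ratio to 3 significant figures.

Star Q is more luminous, by a factor of 221.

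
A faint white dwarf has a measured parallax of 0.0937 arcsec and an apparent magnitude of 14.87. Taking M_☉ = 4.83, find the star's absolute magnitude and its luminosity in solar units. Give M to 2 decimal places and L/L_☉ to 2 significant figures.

M ≈ 14.73; L/L_☉ ≈ 1.1×10^-4

d = 1/p = 1/0.0937″ = 10.67 pc
M = m − 5 log₁₀ d + 5 = 14.87 − 5·1.0283 + 5 = 14.729
M − M_☉ = 14.729 − 4.83 = 9.899
L/L_☉ = 10^(−0.4 × 9.899) = 1.098×10^-4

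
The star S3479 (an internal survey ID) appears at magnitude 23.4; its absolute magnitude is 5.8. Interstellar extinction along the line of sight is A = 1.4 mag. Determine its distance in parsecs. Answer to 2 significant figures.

d ≈ 17000 pc

m − M = 5 log₁₀(d/10 pc) + A  ⇒  23.4 − (5.8) − 1.4 = 5 log₁₀(d/10)
16.200 = 5 log₁₀(d/10)
log₁₀ d = (m − M − A)/5 + 1 = 4.2400
d = 10^4.2400 = 17380 pc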